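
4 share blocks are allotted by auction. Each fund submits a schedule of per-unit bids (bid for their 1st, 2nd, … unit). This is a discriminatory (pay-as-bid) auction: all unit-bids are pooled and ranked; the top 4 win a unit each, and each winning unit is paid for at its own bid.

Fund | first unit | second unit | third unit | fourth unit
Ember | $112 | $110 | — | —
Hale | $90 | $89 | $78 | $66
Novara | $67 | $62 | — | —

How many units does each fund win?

Merging the schedules and taking the best 4: 112 (Ember-1), 110 (Ember-2), 90 (Hale-1), 89 (Hale-2)
Next rejected bid: $78 (not a price — pay-as-bid).
Allocation: Ember 2, Hale 2.

Ember 2, Hale 2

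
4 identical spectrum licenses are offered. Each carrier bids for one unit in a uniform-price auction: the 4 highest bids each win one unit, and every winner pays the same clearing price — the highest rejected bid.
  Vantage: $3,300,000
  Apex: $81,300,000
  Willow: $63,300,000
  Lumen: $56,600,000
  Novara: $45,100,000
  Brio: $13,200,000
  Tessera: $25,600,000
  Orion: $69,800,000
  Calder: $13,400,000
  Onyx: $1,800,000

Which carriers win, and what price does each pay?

Apex, Orion, Willow, Lumen; each pays $45,100,000

Sorting: 81,300,000 (Apex), 69,800,000 (Orion), 63,300,000 (Willow), 56,600,000 (Lumen), 45,100,000 (Novara), 25,600,000 (Tessera), …
Top 4: Apex, Orion, Willow, Lumen.
Clearing price = highest rejected bid = $45,100,000.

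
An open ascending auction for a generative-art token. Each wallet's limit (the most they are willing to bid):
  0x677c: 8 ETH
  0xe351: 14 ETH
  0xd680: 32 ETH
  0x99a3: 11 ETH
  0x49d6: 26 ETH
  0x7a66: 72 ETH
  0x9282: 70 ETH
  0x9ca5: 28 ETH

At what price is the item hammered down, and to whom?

0x7a66 wins at 70 ETH

Rule: the price rises until one bidder remains; the winner pays the price at which the last rival dropped out.
Limits in order: 72 (0x7a66) > 70 (0x9282) > 32 (0xd680) > 28 (0x9ca5) > 26 (0x49d6) > 14 (0xe351) > …
0x9282 is the last rival to drop out, at 70 ETH; 0x7a66 remains and wins at that price.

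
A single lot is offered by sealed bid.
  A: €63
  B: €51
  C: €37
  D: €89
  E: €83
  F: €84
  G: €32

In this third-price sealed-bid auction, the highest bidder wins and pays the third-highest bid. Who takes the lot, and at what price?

Bids in order: 89 (D) > 84 (F) > 83 (E) > 63 (A) > 51 (B) > 37 (C) > …
D wins; payment is bid #3 in the ranking = €83.

D pays €83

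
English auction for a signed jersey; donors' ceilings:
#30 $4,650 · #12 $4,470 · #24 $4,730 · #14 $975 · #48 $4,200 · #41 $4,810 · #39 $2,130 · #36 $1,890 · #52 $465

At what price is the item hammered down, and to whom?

#41 wins at $4,730

Rule: the price rises until one bidder remains; the winner pays the price at which the last rival dropped out.
Limits in order: 4,810 (#41) > 4,730 (#24) > 4,650 (#30) > 4,470 (#12) > 4,200 (#48) > 2,130 (#39) > …
Bidding ends when #24 exits at $4,730; #41 takes it.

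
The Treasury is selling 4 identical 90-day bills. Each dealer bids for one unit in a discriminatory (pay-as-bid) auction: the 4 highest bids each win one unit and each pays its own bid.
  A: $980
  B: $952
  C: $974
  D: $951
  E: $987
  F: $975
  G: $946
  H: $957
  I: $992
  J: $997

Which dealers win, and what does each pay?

J $997, I $992, E $987, A $980

Sorting: 997 (J), 992 (I), 987 (E), 980 (A), 975 (F), 974 (C), …
Top 4: J, I, E, A.
Each winner pays its own bid: J $997, I $992, E $987, A $980.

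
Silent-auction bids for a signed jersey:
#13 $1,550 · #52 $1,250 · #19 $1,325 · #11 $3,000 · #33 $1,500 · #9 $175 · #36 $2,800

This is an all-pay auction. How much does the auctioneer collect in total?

Total revenue: $11,600

Bids ranked: 3,000 (#11) > 2,800 (#36) > 1,550 (#13) > 1,500 (#33) > 1,325 (#19) > 1,250 (#52) > …
Every bidder forfeits their bid regardless of winning.
Revenue = 1,550 + 1,250 + 1,325 + 3,000 + 1,500 + 175 + 2,800 = $11,600.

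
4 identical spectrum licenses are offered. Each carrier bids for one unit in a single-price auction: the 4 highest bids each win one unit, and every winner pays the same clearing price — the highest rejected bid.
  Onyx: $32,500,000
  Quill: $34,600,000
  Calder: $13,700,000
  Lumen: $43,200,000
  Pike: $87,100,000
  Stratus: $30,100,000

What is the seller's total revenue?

Total revenue: $120,400,000

Ordering the bids: 87,100,000 (Pike), 43,200,000 (Lumen), 34,600,000 (Quill), 32,500,000 (Onyx), 30,100,000 (Stratus), 13,700,000 (Calder)
The 4 highest are Pike, Lumen, Quill, Onyx.
First losing bid is Stratus's $30,100,000, which sets the uniform price.
Total revenue = 4 × $30,100,000 = $120,400,000.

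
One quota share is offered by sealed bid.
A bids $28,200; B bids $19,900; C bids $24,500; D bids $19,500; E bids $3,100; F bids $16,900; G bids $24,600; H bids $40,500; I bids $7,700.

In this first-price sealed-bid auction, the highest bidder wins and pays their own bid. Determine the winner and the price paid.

Sorting bids: 40,500 (H) > 28,200 (A) > 24,600 (G) > 24,500 (C) > 19,900 (B) > 19,500 (D) > …
H is highest → pays own bid, $40,500.

H pays $40,500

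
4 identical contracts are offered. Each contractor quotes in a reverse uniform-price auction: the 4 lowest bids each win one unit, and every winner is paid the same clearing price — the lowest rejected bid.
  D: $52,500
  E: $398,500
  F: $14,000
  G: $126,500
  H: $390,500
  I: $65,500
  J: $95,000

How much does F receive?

Sorting: 14,000 (F), 52,500 (D), 65,500 (I), 95,000 (J), 126,500 (G), 390,500 (H), …
Lowest 4: F, D, I, J.
Clearing price = lowest rejected bid = $126,500.
F wins → is paid $126,500.

F is paid $126,500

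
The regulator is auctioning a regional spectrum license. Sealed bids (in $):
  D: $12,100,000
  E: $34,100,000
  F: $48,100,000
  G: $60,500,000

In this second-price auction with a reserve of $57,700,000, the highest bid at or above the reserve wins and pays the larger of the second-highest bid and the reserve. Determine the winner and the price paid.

G pays $57,700,000

Sorting bids: 60,500,000 (G) > 48,100,000 (F) > 34,100,000 (E) > 12,100,000 (D)
G has the top bid at or above the reserve ($60,500,000).
Second-highest bid $48,100,000 is below the reserve $57,700,000, so the reserve binds → payment $57,700,000.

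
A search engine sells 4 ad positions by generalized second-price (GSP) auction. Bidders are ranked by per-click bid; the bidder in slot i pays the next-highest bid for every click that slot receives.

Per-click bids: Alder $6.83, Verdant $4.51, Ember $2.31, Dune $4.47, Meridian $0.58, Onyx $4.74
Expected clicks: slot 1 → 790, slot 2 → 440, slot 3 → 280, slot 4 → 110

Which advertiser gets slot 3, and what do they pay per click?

Verdant; $4.47 per click

Ranked by bid: $6.83 (Alder) > $4.74 (Onyx) > $4.51 (Verdant) > $4.47 (Dune) > $2.31 (Ember) > …
Slot 3 goes to the third-ranked bidder, Verdant, who pays the next bid down: $4.47/click.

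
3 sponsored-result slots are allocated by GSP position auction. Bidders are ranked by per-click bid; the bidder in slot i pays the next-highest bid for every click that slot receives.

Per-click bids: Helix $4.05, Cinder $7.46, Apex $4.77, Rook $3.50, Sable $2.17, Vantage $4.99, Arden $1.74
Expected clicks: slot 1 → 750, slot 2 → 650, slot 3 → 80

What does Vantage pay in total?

Vantage pays $3100.50

Ranked by bid: $7.46 (Cinder) > $4.99 (Vantage) > $4.77 (Apex) > $4.05 (Helix) > …
Vantage holds slot 2 → pays next bid $4.77 × 650 clicks = $3100.50.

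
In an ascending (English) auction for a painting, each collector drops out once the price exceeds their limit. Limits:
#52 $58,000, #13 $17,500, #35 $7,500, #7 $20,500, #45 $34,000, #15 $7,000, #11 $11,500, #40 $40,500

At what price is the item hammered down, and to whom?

Limits ranked: 58,000 (#52) > 40,500 (#40) > 34,000 (#45) > 20,500 (#7) > 17,500 (#13) > 11,500 (#11) > …
Bidding ends when #40 exits at $40,500; #52 takes it.

#52 wins at $40,500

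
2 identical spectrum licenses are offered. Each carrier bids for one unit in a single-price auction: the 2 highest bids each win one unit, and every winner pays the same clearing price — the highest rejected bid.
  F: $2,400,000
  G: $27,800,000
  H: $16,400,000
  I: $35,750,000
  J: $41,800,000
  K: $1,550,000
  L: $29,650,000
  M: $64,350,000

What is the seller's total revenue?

Total revenue: $71,500,000

Bids ranked high→low: 64,350,000 (M), 41,800,000 (J), 35,750,000 (I), 29,650,000 (L), …
Top 2: M, J.
Highest unsuccessful bid: $35,750,000 → clearing price.
Total revenue = 2 × $35,750,000 = $71,500,000.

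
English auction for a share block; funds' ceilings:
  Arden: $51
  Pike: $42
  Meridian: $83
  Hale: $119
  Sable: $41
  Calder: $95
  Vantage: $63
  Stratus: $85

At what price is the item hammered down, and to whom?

Rule: the price rises until one bidder remains; the winner pays the price at which the last rival dropped out.
Limits ranked: 119 (Hale) > 95 (Calder) > 85 (Stratus) > 83 (Meridian) > 63 (Vantage) > 51 (Arden) > …
Bidding ends when Calder exits at $95; Hale takes it.

Hale wins at $95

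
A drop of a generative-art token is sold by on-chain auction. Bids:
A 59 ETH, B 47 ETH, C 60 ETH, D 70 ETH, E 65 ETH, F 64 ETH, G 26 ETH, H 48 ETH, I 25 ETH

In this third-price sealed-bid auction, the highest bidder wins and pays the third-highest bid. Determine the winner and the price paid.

Bids in order: 70 (D) > 65 (E) > 64 (F) > 60 (C) > 59 (A) > 48 (H) > …
D wins; payment is bid #3 in the ranking = 64 ETH.

D pays 64 ETH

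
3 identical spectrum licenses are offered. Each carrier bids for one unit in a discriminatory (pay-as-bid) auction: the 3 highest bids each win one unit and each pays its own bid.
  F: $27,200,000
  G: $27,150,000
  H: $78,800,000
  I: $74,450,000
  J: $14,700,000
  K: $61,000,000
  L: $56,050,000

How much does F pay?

F pays $0

Sorting: 78,800,000 (H), 74,450,000 (I), 61,000,000 (K), 56,050,000 (L), 27,200,000 (F), …
The 3 highest are H, I, K.
F does not win → $0.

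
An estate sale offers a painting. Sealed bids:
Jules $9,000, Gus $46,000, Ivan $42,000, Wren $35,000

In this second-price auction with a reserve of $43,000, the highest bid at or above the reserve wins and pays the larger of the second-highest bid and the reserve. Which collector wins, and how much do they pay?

Sorting bids: 46,000 (Gus) > 42,000 (Ivan) > 35,000 (Wren) > 9,000 (Jules)
Highest eligible bid: Gus at $46,000.
max(second-highest $42,000, reserve $43,000) = $43,000.

Gus pays $43,000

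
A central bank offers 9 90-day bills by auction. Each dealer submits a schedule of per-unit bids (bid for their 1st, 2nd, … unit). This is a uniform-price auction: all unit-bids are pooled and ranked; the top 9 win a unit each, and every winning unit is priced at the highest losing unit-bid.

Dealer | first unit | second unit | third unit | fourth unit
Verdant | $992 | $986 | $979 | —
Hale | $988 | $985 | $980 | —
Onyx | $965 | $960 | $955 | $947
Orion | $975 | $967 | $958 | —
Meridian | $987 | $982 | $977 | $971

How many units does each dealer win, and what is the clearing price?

Merging the schedules and taking the best 9: 992 (Verdant-1), 988 (Hale-1), 987 (Meridian-1), 986 (Verdant-2), 985 (Hale-2), 982 (Meridian-2), 980 (Hale-3), 979 (Verdant-3), 977 (Meridian-3)
First bid not allocated: $975.
Allocation: Hale 3, Meridian 3, Verdant 3.

Hale 3, Meridian 3, Verdant 3; clearing price $975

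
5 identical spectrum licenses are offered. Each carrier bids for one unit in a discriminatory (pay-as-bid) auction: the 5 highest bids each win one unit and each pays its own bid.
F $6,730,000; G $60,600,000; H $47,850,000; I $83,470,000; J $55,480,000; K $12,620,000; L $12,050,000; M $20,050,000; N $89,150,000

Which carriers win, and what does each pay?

N $89,150,000, I $83,470,000, G $60,600,000, J $55,480,000, H $47,850,000

Ordering the bids: 89,150,000 (N), 83,470,000 (I), 60,600,000 (G), 55,480,000 (J), 47,850,000 (H), 20,050,000 (M), 12,620,000 (K), …
Winners (5 units): N, I, G, J, H.
Each winner pays its own bid: N $89,150,000, I $83,470,000, G $60,600,000, J $55,480,000, H $47,850,000.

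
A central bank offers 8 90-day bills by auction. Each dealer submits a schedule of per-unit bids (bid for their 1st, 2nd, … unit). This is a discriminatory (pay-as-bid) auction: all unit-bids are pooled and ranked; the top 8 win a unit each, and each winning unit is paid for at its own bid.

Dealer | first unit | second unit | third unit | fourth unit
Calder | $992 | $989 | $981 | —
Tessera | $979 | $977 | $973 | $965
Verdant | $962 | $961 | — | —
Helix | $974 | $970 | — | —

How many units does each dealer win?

All unit-bids, highest first — top 8: 992 (Calder-1), 989 (Calder-2), 981 (Calder-3), 979 (Tessera-1), 977 (Tessera-2), 974 (Helix-1), 973 (Tessera-3), 970 (Helix-2)
Next rejected bid: $965 (not a price — pay-as-bid).
Allocation: Calder 3, Helix 2, Tessera 3.

Calder 3, Helix 2, Tessera 3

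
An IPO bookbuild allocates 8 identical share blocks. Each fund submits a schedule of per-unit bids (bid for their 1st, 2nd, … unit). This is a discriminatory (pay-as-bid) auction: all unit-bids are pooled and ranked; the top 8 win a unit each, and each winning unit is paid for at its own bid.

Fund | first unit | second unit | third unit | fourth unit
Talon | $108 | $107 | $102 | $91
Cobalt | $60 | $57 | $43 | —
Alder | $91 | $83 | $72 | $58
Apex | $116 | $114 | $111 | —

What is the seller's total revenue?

Total revenue: $840

Pooled unit-bids ranked (top 8): 116 (Apex-1), 114 (Apex-2), 111 (Apex-3), 108 (Talon-1), 107 (Talon-2), 102 (Talon-3), 91 (Talon-4), 91 (Alder-1)
Next rejected bid: $83 (not a price — pay-as-bid).
Each winning unit pays its own bid.
Revenue = 116 + 114 + 111 + 108 + 107 + 102 + 91 + 91 = $840.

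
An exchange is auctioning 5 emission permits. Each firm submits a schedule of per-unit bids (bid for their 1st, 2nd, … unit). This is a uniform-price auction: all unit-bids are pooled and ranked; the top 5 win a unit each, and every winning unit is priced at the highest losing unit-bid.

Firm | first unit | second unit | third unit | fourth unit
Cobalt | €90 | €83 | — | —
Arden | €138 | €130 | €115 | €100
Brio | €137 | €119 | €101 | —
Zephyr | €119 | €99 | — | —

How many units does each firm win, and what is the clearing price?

Pooled unit-bids ranked (top 5): 138 (Arden-1), 137 (Brio-1), 130 (Arden-2), 119 (Brio-2), 119 (Zephyr-1)
Highest rejected unit-bid = €115.
Allocation: Arden 2, Brio 2, Zephyr 1.

Arden 2, Brio 2, Zephyr 1; clearing price €115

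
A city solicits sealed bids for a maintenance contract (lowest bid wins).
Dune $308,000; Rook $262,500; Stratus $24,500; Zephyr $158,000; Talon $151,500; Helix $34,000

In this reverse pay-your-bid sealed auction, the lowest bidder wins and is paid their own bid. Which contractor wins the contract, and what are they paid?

Reverse pay-your-bid sealed auction: the lowest bidder wins and is paid their own bid.
Bids in order: 24,500 (Stratus) < 34,000 (Helix) < 151,500 (Talon) < 158,000 (Zephyr) < 262,500 (Rook) < 308,000 (Dune)
First-price: Stratus is paid what they bid, $24,500.

Stratus is paid $24,500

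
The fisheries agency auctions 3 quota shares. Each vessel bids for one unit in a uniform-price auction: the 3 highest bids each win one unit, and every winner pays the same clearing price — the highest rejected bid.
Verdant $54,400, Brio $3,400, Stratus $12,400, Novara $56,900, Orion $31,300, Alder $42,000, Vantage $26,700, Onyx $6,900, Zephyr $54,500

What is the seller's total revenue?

Total revenue: $126,000

Ordering the bids: 56,900 (Novara), 54,500 (Zephyr), 54,400 (Verdant), 42,000 (Alder), 31,300 (Orion), …
The 3 highest are Novara, Zephyr, Verdant.
First losing bid is Alder's $42,000, which sets the uniform price.
Total revenue = 3 × $42,000 = $126,000.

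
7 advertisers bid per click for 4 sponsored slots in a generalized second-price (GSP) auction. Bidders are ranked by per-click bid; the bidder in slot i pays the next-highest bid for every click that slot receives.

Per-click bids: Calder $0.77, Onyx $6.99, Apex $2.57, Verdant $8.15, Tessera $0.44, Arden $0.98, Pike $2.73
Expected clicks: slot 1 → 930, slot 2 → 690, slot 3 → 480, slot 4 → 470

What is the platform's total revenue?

Ranked by bid: $8.15 (Verdant) > $6.99 (Onyx) > $2.73 (Pike) > $2.57 (Apex) > $0.98 (Arden) > …
Slot 1: Verdant pays $6.99 × 930 = $6500.70
Slot 2: Onyx pays $2.73 × 690 = $1883.70
Slot 3: Pike pays $2.57 × 480 = $1233.60
Slot 4: Apex pays $0.98 × 470 = $460.60
Total = $10078.60

Total revenue: $10078.60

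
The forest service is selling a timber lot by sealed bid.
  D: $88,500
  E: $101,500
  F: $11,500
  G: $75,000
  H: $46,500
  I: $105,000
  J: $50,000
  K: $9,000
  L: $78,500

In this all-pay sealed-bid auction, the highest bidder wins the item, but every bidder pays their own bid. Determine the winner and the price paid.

Bids ranked: 105,000 (I) > 101,500 (E) > 88,500 (D) > 78,500 (L) > 75,000 (G) > 50,000 (J) > …
I is highest and takes the item; every bidder forfeits their bid.

I pays $105,000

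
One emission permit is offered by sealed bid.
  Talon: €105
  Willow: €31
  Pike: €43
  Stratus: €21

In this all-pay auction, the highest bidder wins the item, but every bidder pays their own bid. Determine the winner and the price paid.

Talon pays €105

Sorting bids: 105 (Talon) > 43 (Pike) > 31 (Willow) > 21 (Stratus)
Talon wins with the top bid; all bids are sunk regardless.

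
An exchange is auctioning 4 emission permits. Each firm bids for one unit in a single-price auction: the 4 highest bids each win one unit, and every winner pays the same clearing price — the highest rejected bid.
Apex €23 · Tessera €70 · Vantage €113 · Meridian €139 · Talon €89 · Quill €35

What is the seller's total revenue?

Total revenue: €140

Bids ranked high→low: 139 (Meridian), 113 (Vantage), 89 (Talon), 70 (Tessera), 35 (Quill), 23 (Apex)
The 4 highest are Meridian, Vantage, Talon, Tessera.
Clearing price = highest rejected bid = €35.
Total revenue = 4 × €35 = €140.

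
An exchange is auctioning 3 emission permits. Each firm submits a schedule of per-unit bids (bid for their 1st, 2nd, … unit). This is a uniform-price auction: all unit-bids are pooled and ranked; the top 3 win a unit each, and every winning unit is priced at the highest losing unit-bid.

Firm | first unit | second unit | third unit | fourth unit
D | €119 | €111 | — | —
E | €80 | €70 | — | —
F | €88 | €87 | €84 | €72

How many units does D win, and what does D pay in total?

D: 2 units, pays €174

All unit-bids, highest first — top 3: 119 (D-1), 111 (D-2), 88 (F-1)
Highest rejected unit-bid = €87.
D wins 2 unit(s) at €87 each.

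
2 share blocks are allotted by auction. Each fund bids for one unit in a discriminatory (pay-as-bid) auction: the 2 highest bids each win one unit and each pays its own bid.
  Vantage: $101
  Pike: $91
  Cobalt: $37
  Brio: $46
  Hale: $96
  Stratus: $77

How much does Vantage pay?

Sorting: 101 (Vantage), 96 (Hale), 91 (Pike), 77 (Stratus), …
The 2 highest are Vantage, Hale.
Vantage wins → own bid $101.

Vantage pays $101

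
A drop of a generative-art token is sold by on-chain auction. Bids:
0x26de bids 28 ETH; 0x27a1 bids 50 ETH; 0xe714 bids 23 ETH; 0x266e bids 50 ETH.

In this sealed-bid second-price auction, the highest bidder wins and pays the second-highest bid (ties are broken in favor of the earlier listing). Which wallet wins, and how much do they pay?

Bids in order: 50 (0x27a1) > 50 (0x266e) > 28 (0x26de) > 23 (0xe714)
0x27a1 and 0x266e tie at 50 ETH; tie-break gives it to 0x27a1.
Second-price: 0x27a1 pays 0x266e's bid of 50 ETH.

0x27a1 pays 50 ETH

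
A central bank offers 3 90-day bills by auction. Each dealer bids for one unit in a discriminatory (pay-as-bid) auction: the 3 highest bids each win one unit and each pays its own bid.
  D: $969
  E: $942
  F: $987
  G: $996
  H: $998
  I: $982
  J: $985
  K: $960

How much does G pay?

Ordering the bids: 998 (H), 996 (G), 987 (F), 985 (J), 982 (I), …
Top 3: H, G, F.
G wins → own bid $996.

G pays $996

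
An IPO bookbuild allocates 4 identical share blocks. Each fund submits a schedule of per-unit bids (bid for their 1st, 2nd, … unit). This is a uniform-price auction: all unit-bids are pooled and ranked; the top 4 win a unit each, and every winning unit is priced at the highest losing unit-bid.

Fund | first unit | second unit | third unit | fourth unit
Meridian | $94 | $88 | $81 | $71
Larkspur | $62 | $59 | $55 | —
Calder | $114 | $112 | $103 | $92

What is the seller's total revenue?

Total revenue: $368

Pooled unit-bids ranked (top 4): 114 (Calder-1), 112 (Calder-2), 103 (Calder-3), 94 (Meridian-1)
First bid not allocated: $92.
Allocation: Calder 3, Meridian 1. Every unit priced at $92.
Revenue = 4 × 92 = $368.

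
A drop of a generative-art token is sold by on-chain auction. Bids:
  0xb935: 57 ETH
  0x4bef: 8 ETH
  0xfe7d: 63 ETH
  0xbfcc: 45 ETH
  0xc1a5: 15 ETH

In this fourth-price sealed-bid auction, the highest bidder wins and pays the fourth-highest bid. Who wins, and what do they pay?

0xfe7d pays 15 ETH

Sorting bids: 63 (0xfe7d) > 57 (0xb935) > 45 (0xbfcc) > 15 (0xc1a5) > 8 (0x4bef)
0xfe7d is highest; pays the fourth-highest bid, 15 ETH.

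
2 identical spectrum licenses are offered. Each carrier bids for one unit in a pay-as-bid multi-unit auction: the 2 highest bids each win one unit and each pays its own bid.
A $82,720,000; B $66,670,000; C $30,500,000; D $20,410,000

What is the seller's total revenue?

Total revenue: $149,390,000

Ordering the bids: 82,720,000 (A), 66,670,000 (B), 30,500,000 (C), 20,410,000 (D)
Top 2: A, B.
Total revenue = 82,720,000 + 66,670,000 = $149,390,000.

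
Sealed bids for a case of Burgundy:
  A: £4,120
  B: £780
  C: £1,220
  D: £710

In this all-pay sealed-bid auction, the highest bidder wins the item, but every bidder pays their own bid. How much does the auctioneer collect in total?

Total revenue: £6,830

Rule: the highest bidder wins the item, but every bidder pays their own bid.
Bids ranked: 4,120 (A) > 1,220 (C) > 780 (B) > 710 (D)
A wins with the top bid; all bids are sunk regardless.
Every bidder forfeits their bid regardless of winning.
Revenue = 4,120 + 780 + 1,220 + 710 = £6,830.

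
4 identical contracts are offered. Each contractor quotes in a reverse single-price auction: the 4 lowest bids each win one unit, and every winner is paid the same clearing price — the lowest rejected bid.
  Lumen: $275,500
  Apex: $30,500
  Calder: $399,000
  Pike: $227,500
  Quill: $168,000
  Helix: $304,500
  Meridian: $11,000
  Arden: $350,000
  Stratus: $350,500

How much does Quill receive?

Sorting: 11,000 (Meridian), 30,500 (Apex), 168,000 (Quill), 227,500 (Pike), 275,500 (Lumen), 304,500 (Helix), …
Lowest 4: Meridian, Apex, Quill, Pike.
Clearing price = lowest rejected bid = $275,500.
Quill wins → is paid $275,500.

Quill is paid $275,500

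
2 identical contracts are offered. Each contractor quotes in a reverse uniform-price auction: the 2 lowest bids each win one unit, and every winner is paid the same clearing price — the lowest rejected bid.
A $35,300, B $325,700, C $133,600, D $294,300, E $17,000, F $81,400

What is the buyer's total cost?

Sorting: 17,000 (E), 35,300 (A), 81,400 (F), 133,600 (C), …
Lowest 2: E, A.
Lowest unsuccessful bid: $81,400 → clearing price.
Total cost = 2 × $81,400 = $162,800.

Total cost: $162,800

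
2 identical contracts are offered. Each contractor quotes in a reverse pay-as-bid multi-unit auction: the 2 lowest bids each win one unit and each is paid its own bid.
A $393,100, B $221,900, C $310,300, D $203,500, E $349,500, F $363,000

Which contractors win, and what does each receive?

D $203,500, B $221,900

Ordering the bids: 203,500 (D), 221,900 (B), 310,300 (C), 349,500 (E), …
The 2 lowest are D, B.
Each winner is paid its own bid: D $203,500, B $221,900.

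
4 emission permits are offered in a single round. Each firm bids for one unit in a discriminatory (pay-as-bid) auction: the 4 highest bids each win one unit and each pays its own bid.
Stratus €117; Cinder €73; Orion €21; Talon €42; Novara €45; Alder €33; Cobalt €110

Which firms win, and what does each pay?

Ordering the bids: 117 (Stratus), 110 (Cobalt), 73 (Cinder), 45 (Novara), 42 (Talon), 33 (Alder), …
The 4 highest are Stratus, Cobalt, Cinder, Novara.
Each winner pays its own bid: Stratus €117, Cobalt €110, Cinder €73, Novara €45.

Stratus €117, Cobalt €110, Cinder €73, Novara €45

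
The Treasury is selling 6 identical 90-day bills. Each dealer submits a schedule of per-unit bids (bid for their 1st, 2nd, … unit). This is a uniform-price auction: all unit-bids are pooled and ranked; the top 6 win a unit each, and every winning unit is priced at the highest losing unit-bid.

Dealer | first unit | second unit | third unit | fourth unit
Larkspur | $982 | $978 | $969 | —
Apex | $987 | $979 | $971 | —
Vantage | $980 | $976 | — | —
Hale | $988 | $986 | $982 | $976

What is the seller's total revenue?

All unit-bids, highest first — top 6: 988 (Hale-1), 987 (Apex-1), 986 (Hale-2), 982 (Larkspur-1), 982 (Hale-3), 980 (Vantage-1)
First bid not allocated: $979.
Allocation: Apex 1, Hale 3, Larkspur 1, Vantage 1. Every unit priced at $979.
Revenue = 6 × 979 = $5,874.

Total revenue: $5,874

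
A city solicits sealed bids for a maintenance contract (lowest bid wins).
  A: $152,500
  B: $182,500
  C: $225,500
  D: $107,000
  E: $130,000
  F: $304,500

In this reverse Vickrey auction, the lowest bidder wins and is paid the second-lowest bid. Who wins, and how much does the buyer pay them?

D is paid $130,000

Bids ranked: 107,000 (D) < 130,000 (E) < 152,500 (A) < 182,500 (B) < 225,500 (C) < 304,500 (F)
D wins with the lowest bid; price is set by the runner-up at $130,000.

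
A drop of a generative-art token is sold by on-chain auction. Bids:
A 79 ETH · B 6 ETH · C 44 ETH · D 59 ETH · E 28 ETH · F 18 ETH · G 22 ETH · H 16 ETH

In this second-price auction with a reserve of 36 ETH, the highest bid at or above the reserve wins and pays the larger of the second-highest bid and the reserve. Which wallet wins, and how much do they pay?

Sorting bids: 79 (A) > 59 (D) > 44 (C) > 28 (E) > 22 (G) > 18 (F) > …
A has the top bid at or above the reserve (79 ETH).
max(second-highest 59 ETH, reserve 36 ETH) = 59 ETH; the reserve does not bind.

A pays 59 ETH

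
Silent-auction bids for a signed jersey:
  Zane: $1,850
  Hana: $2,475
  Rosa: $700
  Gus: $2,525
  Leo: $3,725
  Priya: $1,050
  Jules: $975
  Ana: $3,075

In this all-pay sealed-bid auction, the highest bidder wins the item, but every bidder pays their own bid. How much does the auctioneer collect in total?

Total revenue: $16,375

Bids ranked: 3,725 (Leo) > 3,075 (Ana) > 2,525 (Gus) > 2,475 (Hana) > 1,850 (Zane) > 1,050 (Priya) > …
Leo wins with the top bid; all bids are sunk regardless.
Every bidder forfeits their bid regardless of winning.
Revenue = 1,850 + 2,475 + 700 + 2,525 + 3,725 + 1,050 + 975 + 3,075 = $16,375.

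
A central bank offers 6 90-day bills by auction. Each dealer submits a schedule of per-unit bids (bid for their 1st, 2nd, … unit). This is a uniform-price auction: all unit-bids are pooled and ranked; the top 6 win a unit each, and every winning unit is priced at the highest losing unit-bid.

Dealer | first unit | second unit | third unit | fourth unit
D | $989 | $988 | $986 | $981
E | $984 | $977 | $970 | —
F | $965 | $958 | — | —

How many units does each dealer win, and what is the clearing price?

All unit-bids, highest first — top 6: 989 (D-1), 988 (D-2), 986 (D-3), 984 (E-1), 981 (D-4), 977 (E-2)
First bid not allocated: $970.
Allocation: D 4, E 2.

D 4, E 2; clearing price $970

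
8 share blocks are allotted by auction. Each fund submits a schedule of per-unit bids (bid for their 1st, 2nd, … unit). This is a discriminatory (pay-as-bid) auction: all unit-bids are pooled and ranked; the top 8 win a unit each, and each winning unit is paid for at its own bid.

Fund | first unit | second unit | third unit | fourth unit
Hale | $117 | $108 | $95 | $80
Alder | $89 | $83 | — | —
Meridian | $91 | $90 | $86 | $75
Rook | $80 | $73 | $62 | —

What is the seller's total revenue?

Total revenue: $759

All unit-bids, highest first — top 8: 117 (Hale-1), 108 (Hale-2), 95 (Hale-3), 91 (Meridian-1), 90 (Meridian-2), 89 (Alder-1), 86 (Meridian-3), 83 (Alder-2)
Next rejected bid: $80 (not a price — pay-as-bid).
Each winning unit pays its own bid.
Revenue = 117 + 108 + 95 + 91 + 90 + 89 + 86 + 83 = $759.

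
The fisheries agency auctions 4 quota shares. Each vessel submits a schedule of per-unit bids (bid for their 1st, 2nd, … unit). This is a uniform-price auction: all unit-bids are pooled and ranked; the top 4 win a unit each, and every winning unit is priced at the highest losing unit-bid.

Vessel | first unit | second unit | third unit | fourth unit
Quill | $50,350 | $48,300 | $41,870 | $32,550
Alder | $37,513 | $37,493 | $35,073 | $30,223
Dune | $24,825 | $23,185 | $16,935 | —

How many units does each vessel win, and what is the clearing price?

Alder 1, Quill 3; clearing price $37,493

All unit-bids, highest first — top 4: 50,350 (Quill-1), 48,300 (Quill-2), 41,870 (Quill-3), 37,513 (Alder-1)
First bid not allocated: $37,493.
Allocation: Alder 1, Quill 3.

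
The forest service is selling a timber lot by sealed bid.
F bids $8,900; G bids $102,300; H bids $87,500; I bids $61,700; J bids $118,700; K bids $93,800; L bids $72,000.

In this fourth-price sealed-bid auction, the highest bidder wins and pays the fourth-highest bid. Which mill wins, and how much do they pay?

J pays $87,500

Bids ranked: 118,700 (J) > 102,300 (G) > 93,800 (K) > 87,500 (H) > 72,000 (L) > 61,700 (I) > …
J wins; payment is bid #4 in the ranking = $87,500.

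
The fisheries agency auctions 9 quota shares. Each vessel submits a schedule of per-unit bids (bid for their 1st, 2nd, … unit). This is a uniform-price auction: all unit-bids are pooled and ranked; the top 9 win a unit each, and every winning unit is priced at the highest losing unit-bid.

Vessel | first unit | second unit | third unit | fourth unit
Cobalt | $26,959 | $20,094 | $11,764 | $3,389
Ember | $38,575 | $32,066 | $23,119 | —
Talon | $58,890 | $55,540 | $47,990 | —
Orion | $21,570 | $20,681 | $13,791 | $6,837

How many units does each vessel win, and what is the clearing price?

All unit-bids, highest first — top 9: 58,890 (Talon-1), 55,540 (Talon-2), 47,990 (Talon-3), 38,575 (Ember-1), 32,066 (Ember-2), 26,959 (Cobalt-1), 23,119 (Ember-3), 21,570 (Orion-1), 20,681 (Orion-2)
Highest rejected unit-bid = $20,094.
Allocation: Cobalt 1, Ember 3, Orion 2, Talon 3.

Cobalt 1, Ember 3, Orion 2, Talon 3; clearing price $20,094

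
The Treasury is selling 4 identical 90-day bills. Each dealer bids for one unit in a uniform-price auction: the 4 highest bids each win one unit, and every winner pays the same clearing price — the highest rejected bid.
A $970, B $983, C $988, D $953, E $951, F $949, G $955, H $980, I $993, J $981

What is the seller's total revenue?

Sorting: 993 (I), 988 (C), 983 (B), 981 (J), 980 (H), 970 (A), …
Top 4: I, C, B, J.
Clearing price = highest rejected bid = $980.
Total revenue = 4 × $980 = $3,920.

Total revenue: $3,920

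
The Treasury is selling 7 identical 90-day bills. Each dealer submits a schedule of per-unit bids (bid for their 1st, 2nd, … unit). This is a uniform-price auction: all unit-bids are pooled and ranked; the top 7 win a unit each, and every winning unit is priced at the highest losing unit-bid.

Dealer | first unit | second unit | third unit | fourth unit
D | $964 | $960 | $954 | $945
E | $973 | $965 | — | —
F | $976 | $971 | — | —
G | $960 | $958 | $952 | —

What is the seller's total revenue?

Total revenue: $6,706

All unit-bids, highest first — top 7: 976 (F-1), 973 (E-1), 971 (F-2), 965 (E-2), 964 (D-1), 960 (D-2), 960 (G-1)
First bid not allocated: $958.
Allocation: D 2, E 2, F 2, G 1. Every unit priced at $958.
Revenue = 7 × 958 = $6,706.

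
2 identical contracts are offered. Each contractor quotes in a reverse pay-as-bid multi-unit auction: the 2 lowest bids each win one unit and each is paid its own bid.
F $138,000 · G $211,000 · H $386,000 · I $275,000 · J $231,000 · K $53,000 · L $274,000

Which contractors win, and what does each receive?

K $53,000, F $138,000

Sorting: 53,000 (K), 138,000 (F), 211,000 (G), 231,000 (J), …
The 2 lowest are K, F.
Each winner is paid its own bid: K $53,000, F $138,000.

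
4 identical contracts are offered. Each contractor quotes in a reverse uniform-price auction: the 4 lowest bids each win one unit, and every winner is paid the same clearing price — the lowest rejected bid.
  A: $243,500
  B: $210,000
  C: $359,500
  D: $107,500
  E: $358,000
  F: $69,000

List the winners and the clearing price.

F, D, B, A; each is paid $358,000

Bids ranked low→high: 69,000 (F), 107,500 (D), 210,000 (B), 243,500 (A), 358,000 (E), 359,500 (C)
Winners (4 units): F, D, B, A.
Clearing price = lowest rejected bid = $358,000.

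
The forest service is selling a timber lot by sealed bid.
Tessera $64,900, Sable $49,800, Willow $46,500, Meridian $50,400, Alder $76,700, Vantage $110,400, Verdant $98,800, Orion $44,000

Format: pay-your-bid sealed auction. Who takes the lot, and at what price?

Bids ranked: 110,400 (Vantage) > 98,800 (Verdant) > 76,700 (Alder) > 64,900 (Tessera) > 50,400 (Meridian) > 49,800 (Sable) > …
First-price: Vantage pays what they bid, $110,400.

Vantage pays $110,400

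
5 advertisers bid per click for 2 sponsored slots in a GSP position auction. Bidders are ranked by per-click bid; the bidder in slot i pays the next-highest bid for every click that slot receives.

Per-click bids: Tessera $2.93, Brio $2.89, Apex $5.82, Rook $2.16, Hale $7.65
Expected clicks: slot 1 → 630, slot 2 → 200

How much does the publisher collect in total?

Ranked by bid: $7.65 (Hale) > $5.82 (Apex) > $2.93 (Tessera) > …
Slot 1: Hale pays $5.82 × 630 = $3666.60
Slot 2: Apex pays $2.93 × 200 = $586.00
Total = $4252.60

Total revenue: $4252.60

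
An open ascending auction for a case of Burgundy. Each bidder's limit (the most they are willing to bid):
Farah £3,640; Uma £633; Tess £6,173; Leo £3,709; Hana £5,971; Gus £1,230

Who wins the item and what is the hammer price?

Limits ranked: 6,173 (Tess) > 5,971 (Hana) > 3,709 (Leo) > 3,640 (Farah) > 1,230 (Gus) > 633 (Uma)
Once the price passes £5,971, only Tess is left; the hammer falls at Hana's limit of £5,971.

Tess wins at £5,971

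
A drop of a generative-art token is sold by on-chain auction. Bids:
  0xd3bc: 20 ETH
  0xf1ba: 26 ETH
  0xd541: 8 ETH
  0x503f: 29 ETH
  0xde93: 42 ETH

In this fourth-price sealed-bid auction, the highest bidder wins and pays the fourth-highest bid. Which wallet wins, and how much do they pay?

Bids in order: 42 (0xde93) > 29 (0x503f) > 26 (0xf1ba) > 20 (0xd3bc) > 8 (0xd541)
0xde93 wins; payment is bid #4 in the ranking = 20 ETH.

0xde93 pays 20 ETH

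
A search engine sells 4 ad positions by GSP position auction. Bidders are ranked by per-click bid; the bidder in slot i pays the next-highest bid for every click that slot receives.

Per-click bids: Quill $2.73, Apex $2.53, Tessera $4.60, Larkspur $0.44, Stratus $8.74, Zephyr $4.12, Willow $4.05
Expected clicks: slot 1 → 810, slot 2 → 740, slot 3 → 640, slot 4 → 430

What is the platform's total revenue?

Total revenue: $10540.70

Ranked by bid: $8.74 (Stratus) > $4.60 (Tessera) > $4.12 (Zephyr) > $4.05 (Willow) > $2.73 (Quill) > …
Slot 1: Stratus pays $4.60 × 810 = $3726.00
Slot 2: Tessera pays $4.12 × 740 = $3048.80
Slot 3: Zephyr pays $4.05 × 640 = $2592.00
Slot 4: Willow pays $2.73 × 430 = $1173.90
Total = $10540.70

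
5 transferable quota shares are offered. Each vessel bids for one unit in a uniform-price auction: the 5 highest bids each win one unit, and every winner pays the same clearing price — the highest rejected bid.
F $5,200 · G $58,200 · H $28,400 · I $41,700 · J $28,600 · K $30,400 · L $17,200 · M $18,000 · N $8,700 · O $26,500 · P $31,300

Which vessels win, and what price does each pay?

Bids ranked high→low: 58,200 (G), 41,700 (I), 31,300 (P), 30,400 (K), 28,600 (J), 28,400 (H), 26,500 (O), …
The 5 highest are G, I, P, K, J.
Clearing price = highest rejected bid = $28,400.

G, I, P, K, J; each pays $28,400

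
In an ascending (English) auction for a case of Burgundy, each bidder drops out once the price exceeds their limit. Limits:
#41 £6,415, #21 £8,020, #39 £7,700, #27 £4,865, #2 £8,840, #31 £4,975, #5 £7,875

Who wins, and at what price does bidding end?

#2 wins at £8,020

Sorting limits: 8,840 (#2) > 8,020 (#21) > 7,875 (#5) > 7,700 (#39) > 6,415 (#41) > 4,975 (#31) > …
#21 is the last rival to drop out, at £8,020; #2 remains and wins at that price.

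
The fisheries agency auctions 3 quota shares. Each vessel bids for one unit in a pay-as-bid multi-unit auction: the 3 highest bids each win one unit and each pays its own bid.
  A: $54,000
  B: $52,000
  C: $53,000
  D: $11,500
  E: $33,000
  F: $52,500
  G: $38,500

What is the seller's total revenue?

Sorting: 54,000 (A), 53,000 (C), 52,500 (F), 52,000 (B), 38,500 (G), …
The 3 highest are A, C, F.
Total revenue = 54,000 + 53,000 + 52,500 = $159,500.

Total revenue: $159,500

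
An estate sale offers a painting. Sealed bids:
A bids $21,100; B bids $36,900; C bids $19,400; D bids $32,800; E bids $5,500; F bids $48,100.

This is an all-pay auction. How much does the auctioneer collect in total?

Bids in order: 48,100 (F) > 36,900 (B) > 32,800 (D) > 21,100 (A) > 19,400 (C) > 5,500 (E)
Every bidder forfeits their bid regardless of winning.
Revenue = 21,100 + 36,900 + 19,400 + 32,800 + 5,500 + 48,100 = $163,800.

Total revenue: $163,800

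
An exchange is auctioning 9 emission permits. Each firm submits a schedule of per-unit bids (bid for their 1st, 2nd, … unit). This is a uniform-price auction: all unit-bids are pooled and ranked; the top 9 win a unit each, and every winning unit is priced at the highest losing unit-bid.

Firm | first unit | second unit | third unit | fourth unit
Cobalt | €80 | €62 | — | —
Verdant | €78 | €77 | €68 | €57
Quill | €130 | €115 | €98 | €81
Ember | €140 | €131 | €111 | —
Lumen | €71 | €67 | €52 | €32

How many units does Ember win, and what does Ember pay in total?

Ember: 3 units, pays €231

Merging the schedules and taking the best 9: 140 (Ember-1), 131 (Ember-2), 130 (Quill-1), 115 (Quill-2), 111 (Ember-3), 98 (Quill-3), 81 (Quill-4), 80 (Cobalt-1), 78 (Verdant-1)
Highest rejected unit-bid = €77.
Ember wins 3 unit(s) at €77 each.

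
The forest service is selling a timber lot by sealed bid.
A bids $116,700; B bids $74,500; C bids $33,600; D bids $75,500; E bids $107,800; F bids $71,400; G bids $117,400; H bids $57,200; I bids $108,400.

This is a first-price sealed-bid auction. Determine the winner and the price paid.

Rule: the highest bidder wins and pays their own bid.
Bids ranked: 117,400 (G) > 116,700 (A) > 108,400 (I) > 107,800 (E) > 75,500 (D) > 74,500 (B) > …
G is highest → pays own bid, $117,400.

G pays $117,400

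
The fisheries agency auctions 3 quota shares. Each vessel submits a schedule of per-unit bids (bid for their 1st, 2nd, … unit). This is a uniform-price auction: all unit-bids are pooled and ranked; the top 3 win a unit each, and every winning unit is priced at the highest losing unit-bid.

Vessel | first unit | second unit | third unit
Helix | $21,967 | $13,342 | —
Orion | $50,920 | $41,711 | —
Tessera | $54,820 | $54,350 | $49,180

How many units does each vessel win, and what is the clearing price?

Orion 1, Tessera 2; clearing price $49,180

All unit-bids, highest first — top 3: 54,820 (Tessera-1), 54,350 (Tessera-2), 50,920 (Orion-1)
First bid not allocated: $49,180.
Allocation: Orion 1, Tessera 2.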